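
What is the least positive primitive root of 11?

φ(11) = 11 − 1 = 10 = 2 · 5.
Test candidates g = 2, 3, … against the prime factors q ∈ {2, 5} of φ(11): g is a generator iff g^(10/q) ≢ 1 for every such q.
g = 2: 2^5 ≡ 10; 2^2 ≡ 4 — none is 1, so 2 is a primitive root.
So 2 is the smallest generator of (Z/11Z)^×.

2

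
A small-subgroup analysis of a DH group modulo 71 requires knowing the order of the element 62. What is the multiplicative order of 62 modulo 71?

70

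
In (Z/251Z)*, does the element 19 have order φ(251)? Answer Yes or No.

Yes

φ(251) = 251 − 1 = 250 = 2 · 5^3.
It suffices to check that the order of 19 is not a proper divisor of 250: compute 19^(250/q) for q ∈ {2, 5}.
19^125 ≡ 250 (mod 251)  [q = 2: ≢ 1 ✓]
19^50 ≡ 113 (mod 251)  [q = 5: ≢ 1 ✓]
None equal 1, so ord_251(19) = 250: 19 is a primitive root.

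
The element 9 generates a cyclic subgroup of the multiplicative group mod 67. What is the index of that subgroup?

6

ord(9) | φ(67) = 67 − 1 = 66 = 2 · 3 · 11.
Divisors of 66: 1, 2, 3, 6, 11, 22, 33, 66.
Check 9^d mod 67 for each divisor in increasing order:
9^1 ≡ 9 (mod 67)
9^2 ≡ 14 (mod 67)
9^3 ≡ 59 (mod 67)
9^6 ≡ 64 (mod 67)
9^11 ≡ 1 (mod 67) ✓
So ord_67(9) = 11, hence |⟨9⟩| = 11.
[(Z/67Z)^× : ⟨9⟩] = 66/11 = 6.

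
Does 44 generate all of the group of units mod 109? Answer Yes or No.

φ(109) = 109 − 1 = 108 = 2^2 · 3^3.
Test 44^(108/q) mod 109 for each prime factor q of 108:
44^54 ≡ 108 (mod 109)  [q = 2: ≢ 1 ✓]
44^36 ≡ 45 (mod 109)  [q = 3: ≢ 1 ✓]
All checks pass, so 44 has order 108 and is a primitive root modulo 109.

Yes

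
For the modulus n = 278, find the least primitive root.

φ(278) = φ(2)·φ(139) = 1·138 = 138 = 2 · 3 · 23.
g is a primitive root iff g^(138/q) ≢ 1 (mod 278) for each prime q ∈ {2, 3, 23}.
g = 2: gcd(2, 278) = 2 > 1, not a unit — skip.
g = 3: 3^69 ≡ 277; 3^46 ≡ 181; 3^6 ≡ 173 — none is 1, so 3 is a primitive root.
Hence the least primitive root of 278 is 3.

3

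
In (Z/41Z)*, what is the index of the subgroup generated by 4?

ord(4) | φ(41) = 41 − 1 = 40 = 2^3 · 5.
Divisors of 40: 1, 2, 4, 5, 8, 10, 20, 40.
Compute 4^d (mod 41) for the divisors d until we hit 1:
4^1 ≡ 4 (mod 41)
4^2 ≡ 16 (mod 41)
4^4 ≡ 10 (mod 41)
4^5 ≡ 40 (mod 41)
4^8 ≡ 18 (mod 41)
4^10 ≡ 1 (mod 41) ✓
The order of 4 is 10, so the subgroup it generates has 10 elements.
[(Z/41Z)^× : ⟨4⟩] = 40/10 = 4.

4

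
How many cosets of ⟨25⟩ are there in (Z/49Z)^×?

Since 25 ∈ (Z/49Z)^×, its order divides φ(49) = φ(7^2) = 7·(7−1) = 42 = 2 · 3 · 7.
Divisors of 42: 1, 2, 3, 6, 7, 14, 21, 42.
Test each divisor d:
25^1 ≡ 25
25^2 ≡ 37
25^3 ≡ 43
25^6 ≡ 36
25^7 ≡ 18
25^14 ≡ 30
25^21 ≡ 1
Thus |⟨25⟩| = ord(25) = 21.
The index is φ(49) / ord(25) = 42 / 21 = 2.

2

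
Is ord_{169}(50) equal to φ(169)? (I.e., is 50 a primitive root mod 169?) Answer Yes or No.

Yes

φ(169) = φ(13^2) = 13·(13−1) = 156 = 2^2 · 3 · 13.
It suffices to check that the order of 50 is not a proper divisor of 156: compute 50^(156/q) for q ∈ {2, 3, 13}.
50^78 ≡ 168 (mod 169)  [q = 2: ≢ 1 ✓]
50^52 ≡ 146 (mod 169)  [q = 3: ≢ 1 ✓]
50^12 ≡ 66 (mod 169)  [q = 13: ≢ 1 ✓]
None equal 1, so ord_169(50) = 156: 50 is a primitive root.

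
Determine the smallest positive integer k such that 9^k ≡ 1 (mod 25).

10

By Lagrange's theorem, ord_25(9) divides φ(25) = φ(5^2) = 5·(5−1) = 20 = 2^2 · 5.
Divisors of 20: 1, 2, 4, 5, 10, 20.
Test each divisor d:
9^1 ≡ 9 (mod 25)
9^2 ≡ 6 (mod 25)
9^4 ≡ 11 (mod 25)
9^5 ≡ 24 (mod 25)
9^10 ≡ 1 (mod 25) ✓
Hence ord(9) = 10.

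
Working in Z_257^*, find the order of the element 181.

Since 181 ∈ (Z/257Z)^×, its order divides φ(257) = 257 − 1 = 256 = 2^8.
Divisors of 256: 1, 2, 4, 8, 16, 32, 64, 128, 256.
Check 181^d mod 257 for each divisor in increasing order:
181^1 ≡ 181
181^2 ≡ 122
181^4 ≡ 235
181^8 ≡ 227
181^16 ≡ 129
181^32 ≡ 193
181^64 ≡ 241
181^128 ≡ 256
181^256 ≡ 1
The smallest such exponent is 256, so the order of 181 is 256.

256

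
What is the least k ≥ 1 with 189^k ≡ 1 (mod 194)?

96

By Lagrange's theorem, ord_194(189) divides φ(194) = φ(2)·φ(97) = 1·96 = 96 = 2^5 · 3.
Divisors of 96: 1, 2, 3, 4, 6, 8, 12, 16, 24, 32, 48, 96.
Check 189^d mod 194 for each divisor in increasing order:
189^1 ≡ 189 (mod 194)
189^2 ≡ 25 (mod 194)
189^3 ≡ 69 (mod 194)
189^4 ≡ 43 (mod 194)
189^6 ≡ 105 (mod 194)
189^8 ≡ 103 (mod 194)
189^12 ≡ 161 (mod 194)
189^16 ≡ 133 (mod 194)
189^24 ≡ 119 (mod 194)
189^32 ≡ 35 (mod 194)
189^48 ≡ 193 (mod 194)
189^96 ≡ 1 (mod 194) ✓
So ord_194(189) = 96.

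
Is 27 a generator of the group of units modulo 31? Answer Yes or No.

φ(31) = 31 − 1 = 30 = 2 · 3 · 5.
It suffices to check that the order of 27 is not a proper divisor of 30: compute 27^(30/q) for q ∈ {2, 3, 5}.
27^15 ≡ 30 (mod 31)  [q = 2: ≢ 1 ✓]
27^10 ≡ 1 (mod 31)  [q = 3: ≡ 1 ✗]
27^6 ≡ 4 (mod 31)  [q = 5: ≢ 1 ✓]
27^10 ≡ 1 shows ord(27) | 10, strictly less than φ(31); not a primitive root.

No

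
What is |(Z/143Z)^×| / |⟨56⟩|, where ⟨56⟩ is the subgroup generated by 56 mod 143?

20

The order of 56 must divide φ(143) = φ(11·13) = (11−1)·(13−1) = 10·12 = 120 = 2^3 · 3 · 5.
Divisors of 120: 1, 2, 3, 4, 5, 6, 8, 10, 12, 15, 20, 24, 30, 40, 60, 120.
Check 56^d mod 143 for each divisor in increasing order:
56^1 ≡ 56 (mod 143)
56^2 ≡ 133 (mod 143)
56^3 ≡ 12 (mod 143)
56^4 ≡ 100 (mod 143)
56^5 ≡ 23 (mod 143)
56^6 ≡ 1 (mod 143) ✓
So ord_143(56) = 6, hence |⟨56⟩| = 6.
The index is φ(143) / ord(56) = 120 / 6 = 20.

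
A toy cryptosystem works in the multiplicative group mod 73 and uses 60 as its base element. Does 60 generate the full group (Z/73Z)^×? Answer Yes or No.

Yes

φ(73) = 73 − 1 = 72 = 2^3 · 3^2.
Test 60^(72/q) mod 73 for each prime factor q of 72:
60^36 ≡ 72 (mod 73)  [q = 2: ≢ 1 ✓]
60^24 ≡ 64 (mod 73)  [q = 3: ≢ 1 ✓]
Every test exponent gives a nontrivial residue, hence 60 generates the full group.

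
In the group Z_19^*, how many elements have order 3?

2

φ(19) = 19 − 1 = 18 = 2 · 3^2.
Since (Z/19Z)^× is cyclic of order 18, the number of elements of order d is φ(d) when d | 18 and 0 otherwise.
3 | 18, and φ(3) = 3 − 1 = 2.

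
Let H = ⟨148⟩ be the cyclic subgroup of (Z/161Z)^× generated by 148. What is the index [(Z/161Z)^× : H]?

6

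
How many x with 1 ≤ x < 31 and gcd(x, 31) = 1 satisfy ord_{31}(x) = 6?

2

φ(31) = 31 − 1 = 30 = 2 · 3 · 5.
(Z/31Z)^× is cyclic (|G| = 30); a cyclic group of order m has exactly φ(d) elements of each order d | m, and none otherwise.
6 = 2 · 3 divides 30, and φ(6) = 2.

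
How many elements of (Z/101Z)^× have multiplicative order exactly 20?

φ(101) = 101 − 1 = 100 = 2^2 · 5^2.
Since (Z/101Z)^× is cyclic of order 100, the number of elements of order d is φ(d) when d | 100 and 0 otherwise.
20 = 2^2 · 5 divides 100, and φ(20) = 8.

8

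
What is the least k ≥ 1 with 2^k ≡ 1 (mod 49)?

21

The order of 2 must divide φ(49) = φ(7^2) = 7·(7−1) = 42 = 2 · 3 · 7.
Divisors of 42: 1, 2, 3, 6, 7, 14, 21, 42.
Compute 2^d (mod 49) for the divisors d until we hit 1:
2^1 ≡ 2 (mod 49)
2^2 ≡ 4 (mod 49)
2^3 ≡ 8 (mod 49)
2^6 ≡ 15 (mod 49)
2^7 ≡ 30 (mod 49)
2^14 ≡ 18 (mod 49)
2^21 ≡ 1 (mod 49) ✓
Therefore the multiplicative order of 2 modulo 49 is 21.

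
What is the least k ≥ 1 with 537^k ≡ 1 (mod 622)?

By Lagrange's theorem, ord_622(537) divides φ(622) = φ(2)·φ(311) = 1·310 = 310 = 2 · 5 · 31.
Divisors of 310: 1, 2, 5, 10, 31, 62, 155, 310.
Check 537^d mod 622 for each divisor in increasing order:
537^1 ≡ 537 (mod 622)
537^2 ≡ 383 (mod 622)
537^5 ≡ 47 (mod 622)
537^10 ≡ 343 (mod 622)
537^31 ≡ 347 (mod 622)
537^62 ≡ 363 (mod 622)
537^155 ≡ 1 (mod 622) ✓
Therefore the multiplicative order of 537 modulo 622 is 155.

155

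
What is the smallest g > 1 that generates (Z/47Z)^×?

5

φ(47) = 47 − 1 = 46 = 2 · 23.
g is a primitive root iff g^(46/q) ≢ 1 (mod 47) for each prime q ∈ {2, 23}.
g = 2: 2^23 ≡ 1 — hits 1, so not a primitive root.
g = 3: 3^23 ≡ 1 — hits 1, so not a primitive root.
g = 4: 4^23 ≡ 1 — hits 1, so not a primitive root.
g = 5: 5^23 ≡ 46; 5^2 ≡ 25 — none is 1, so 5 is a primitive root.
So 5 is the smallest generator of (Z/47Z)^×.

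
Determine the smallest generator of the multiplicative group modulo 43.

3

φ(43) = 43 − 1 = 42 = 2 · 3 · 7.
Test candidates g = 2, 3, … against the prime factors q ∈ {2, 3, 7} of φ(43): g is a generator iff g^(42/q) ≢ 1 for every such q.
g = 2: 2^21 ≡ 42; 2^14 ≡ 1 — hits 1, so not a primitive root.
g = 3: 3^21 ≡ 42; 3^14 ≡ 36; 3^6 ≡ 41 — none is 1, so 3 is a primitive root.
Hence the least primitive root of 43 is 3.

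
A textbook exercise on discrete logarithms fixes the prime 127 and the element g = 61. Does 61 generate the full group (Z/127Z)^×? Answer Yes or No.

No

φ(127) = 127 − 1 = 126 = 2 · 3^2 · 7.
61 is a primitive root mod 127 iff 61^(φ(127)/q) ≢ 1 for every prime q | φ(127), i.e. q ∈ {2, 3, 7}.
61^63 ≡ 1 (mod 127)  [q = 2: ≡ 1 ✗]
61^42 ≡ 1 (mod 127)  [q = 3: ≡ 1 ✗]
61^18 ≡ 4 (mod 127)  [q = 7: ≢ 1 ✓]
The check at q = 2 fails, so 61 generates a proper subgroup.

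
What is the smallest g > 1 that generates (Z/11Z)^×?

φ(11) = 11 − 1 = 10 = 2 · 5.
g is a primitive root iff g^(10/q) ≢ 1 (mod 11) for each prime q ∈ {2, 5}.
g = 2: 2^5 ≡ 10; 2^2 ≡ 4 — none is 1, so 2 is a primitive root.
So 2 is the smallest generator of (Z/11Z)^×.

2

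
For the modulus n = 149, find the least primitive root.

2

φ(149) = 149 − 1 = 148 = 2^2 · 37.
g is a primitive root iff g^(148/q) ≢ 1 (mod 149) for each prime q ∈ {2, 37}.
g = 2: 2^74 ≡ 148; 2^4 ≡ 16 — none is 1, so 2 is a primitive root.
So 2 is the smallest generator of (Z/149Z)^×.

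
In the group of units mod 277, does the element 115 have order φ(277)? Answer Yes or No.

φ(277) = 277 − 1 = 276 = 2^2 · 3 · 23.
Test 115^(276/q) mod 277 for each prime factor q of 276:
115^138 ≡ 276 (mod 277)  [q = 2: ≢ 1 ✓]
115^92 ≡ 160 (mod 277)  [q = 3: ≢ 1 ✓]
115^12 ≡ 175 (mod 277)  [q = 23: ≢ 1 ✓]
None equal 1, so ord_277(115) = 276: 115 is a primitive root.

Yes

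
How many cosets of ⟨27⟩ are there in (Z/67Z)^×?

3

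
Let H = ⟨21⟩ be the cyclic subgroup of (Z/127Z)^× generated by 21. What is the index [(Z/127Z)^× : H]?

2

By Lagrange's theorem, ord_127(21) divides φ(127) = 127 − 1 = 126 = 2 · 3^2 · 7.
Divisors of 126: 1, 2, 3, 6, 7, 9, 14, 18, 21, 42, 63, 126.
Test each divisor d:
21^1 ≡ 21 (mod 127)
21^2 ≡ 60 (mod 127)
21^3 ≡ 117 (mod 127)
21^6 ≡ 100 (mod 127)
21^7 ≡ 68 (mod 127)
21^9 ≡ 16 (mod 127)
21^14 ≡ 52 (mod 127)
21^18 ≡ 2 (mod 127)
21^21 ≡ 107 (mod 127)
21^42 ≡ 19 (mod 127)
21^63 ≡ 1 (mod 127) ✓
The order of 21 is 63, so the subgroup it generates has 63 elements.
Index = |(Z/127Z)^×| / |⟨21⟩| = 126 / 63 = 2.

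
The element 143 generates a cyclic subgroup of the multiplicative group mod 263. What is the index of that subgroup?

By Lagrange's theorem, ord_263(143) divides φ(263) = 263 − 1 = 262 = 2 · 131.
Divisors of 262: 1, 2, 131, 262.
Check 143^d mod 263 for each divisor in increasing order:
143^1 ≡ 143 (mod 263)
143^2 ≡ 198 (mod 263)
143^131 ≡ 1 (mod 263) ✓
The order of 143 is 131, so the subgroup it generates has 131 elements.
Index = |(Z/263Z)^×| / |⟨143⟩| = 262 / 131 = 2.

2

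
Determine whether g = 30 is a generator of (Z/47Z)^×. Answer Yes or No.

φ(47) = 47 − 1 = 46 = 2 · 23.
An element g generates (Z/47Z)^× iff g^(46/q) ≢ 1 (mod 47) for each prime q ∈ {2, 23}.
30^23 ≡ 46 (mod 47)  [q = 2: ≢ 1 ✓]
30^2 ≡ 7 (mod 47)  [q = 23: ≢ 1 ✓]
All checks pass, so 30 has order 46 and is a primitive root modulo 47.

Yes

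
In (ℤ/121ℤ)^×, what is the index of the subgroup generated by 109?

5

ord(109) | φ(121) = φ(11^2) = 11·(11−1) = 110 = 2 · 5 · 11.
Divisors of 110: 1, 2, 5, 10, 11, 22, 55, 110.
Evaluate successive powers at the divisors of 110:
109^1 ≡ 109
109^2 ≡ 23
109^5 ≡ 65
109^10 ≡ 111
109^11 ≡ 120
109^22 ≡ 1
Thus |⟨109⟩| = ord(109) = 22.
[(Z/121Z)^× : ⟨109⟩] = 110/22 = 5.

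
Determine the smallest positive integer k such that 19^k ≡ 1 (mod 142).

35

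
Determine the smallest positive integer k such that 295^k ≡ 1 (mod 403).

The order of 295 must divide φ(403) = φ(13·31) = (13−1)·(31−1) = 12·30 = 360 = 2^3 · 3^2 · 5.
Divisors of 360: 1, 2, 3, 4, 5, 6, 8, 9, 10, 12, 15, 18, 20, 24, 30, 36, 40, 45, 60, 72, 90, 120, 180, 360.
Test each divisor d:
295^1 ≡ 295 (mod 403)
295^2 ≡ 380 (mod 403)
295^3 ≡ 66 (mod 403)
295^4 ≡ 126 (mod 403)
295^5 ≡ 94 (mod 403)
295^6 ≡ 326 (mod 403)
295^8 ≡ 159 (mod 403)
295^9 ≡ 157 (mod 403)
295^10 ≡ 373 (mod 403)
295^12 ≡ 287 (mod 403)
295^15 ≡ 1 (mod 403) ✓
The smallest such exponent is 15, so the order of 295 is 15.

15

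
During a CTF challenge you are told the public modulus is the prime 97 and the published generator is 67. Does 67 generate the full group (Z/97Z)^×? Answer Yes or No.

No

φ(97) = 97 − 1 = 96 = 2^5 · 3.
An element g generates (Z/97Z)^× iff g^(96/q) ≢ 1 (mod 97) for each prime q ∈ {2, 3}.
67^48 ≡ 96 (mod 97)  [q = 2: ≢ 1 ✓]
67^32 ≡ 1 (mod 97)  [q = 3: ≡ 1 ✗]
Since 67^32 ≡ 1, the order of 67 divides 32 < 96, so 67 is not a primitive root.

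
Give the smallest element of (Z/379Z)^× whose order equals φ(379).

φ(379) = 379 − 1 = 378 = 2 · 3^3 · 7.
Test candidates g = 2, 3, … against the prime factors q ∈ {2, 3, 7} of φ(379): g is a generator iff g^(378/q) ≢ 1 for every such q.
g = 2: 2^189 ≡ 378; 2^126 ≡ 327; 2^54 ≡ 125 — none is 1, so 2 is a primitive root.
The smallest primitive root modulo 379 is 2.

2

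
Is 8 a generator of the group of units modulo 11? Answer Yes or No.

Yes

φ(11) = 11 − 1 = 10 = 2 · 5.
An element g generates (Z/11Z)^× iff g^(10/q) ≢ 1 (mod 11) for each prime q ∈ {2, 5}.
8^5 ≡ 10 (mod 11)  [q = 2: ≢ 1 ✓]
8^2 ≡ 9 (mod 11)  [q = 5: ≢ 1 ✓]
All checks pass, so 8 has order 10 and is a primitive root modulo 11.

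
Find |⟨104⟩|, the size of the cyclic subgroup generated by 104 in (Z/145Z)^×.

4

The order of 104 must divide φ(145) = φ(5·29) = (5−1)·(29−1) = 4·28 = 112 = 2^4 · 7.
Divisors of 112: 1, 2, 4, 7, 8, 14, 16, 28, 56, 112.
Evaluate successive powers at the divisors of 112:
104^1 ≡ 104 (mod 145)
104^2 ≡ 86 (mod 145)
104^4 ≡ 1 (mod 145) ✓
Hence ord(104) = 4.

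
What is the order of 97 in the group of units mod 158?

13

By Lagrange's theorem, ord_158(97) divides φ(158) = φ(2)·φ(79) = 1·78 = 78 = 2 · 3 · 13.
Divisors of 78: 1, 2, 3, 6, 13, 26, 39, 78.
Test each divisor d:
97^1 ≡ 97 (mod 158)
97^2 ≡ 87 (mod 158)
97^3 ≡ 65 (mod 158)
97^6 ≡ 117 (mod 158)
97^13 ≡ 1 (mod 158) ✓
Hence ord(97) = 13.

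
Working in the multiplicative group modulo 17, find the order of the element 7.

16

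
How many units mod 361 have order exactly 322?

φ(361) = φ(19^2) = 19·(19−1) = 342 = 2 · 3^2 · 19.
(Z/361Z)^× is cyclic (|G| = 342); a cyclic group of order m has exactly φ(d) elements of each order d | m, and none otherwise.
322 does not divide 342, so no element of (Z/361Z)^× has order 322.

0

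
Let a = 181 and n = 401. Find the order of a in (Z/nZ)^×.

By Lagrange's theorem, ord_401(181) divides φ(401) = 401 − 1 = 400 = 2^4 · 5^2.
Divisors of 400: 1, 2, 4, 5, 8, 10, 16, 20, 25, 40, 50, 80, 100, 200, 400.
Test each divisor d:
181^1 ≡ 181
181^2 ≡ 280
181^4 ≡ 205
181^5 ≡ 213
181^8 ≡ 321
181^10 ≡ 56
181^16 ≡ 385
181^20 ≡ 329
181^25 ≡ 303
181^40 ≡ 372
181^50 ≡ 381
181^80 ≡ 39
181^100 ≡ 400
181^200 ≡ 1
The smallest such exponent is 200, so the order of 181 is 200.

200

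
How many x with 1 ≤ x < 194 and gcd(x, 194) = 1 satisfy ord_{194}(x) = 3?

φ(194) = φ(2)·φ(97) = 1·96 = 96 = 2^5 · 3.
(Z/194Z)^× is cyclic (|G| = 96); a cyclic group of order m has exactly φ(d) elements of each order d | m, and none otherwise.
3 | 96, and φ(3) = 3 − 1 = 2.

2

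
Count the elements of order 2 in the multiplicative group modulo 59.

φ(59) = 59 − 1 = 58 = 2 · 29.
Since (Z/59Z)^× is cyclic of order 58, the number of elements of order d is φ(d) when d | 58 and 0 otherwise.
2 | 58, and φ(2) = 2 − 1 = 1.

1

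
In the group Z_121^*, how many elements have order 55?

40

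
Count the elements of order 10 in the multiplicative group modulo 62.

4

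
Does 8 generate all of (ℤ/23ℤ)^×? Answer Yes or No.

φ(23) = 23 − 1 = 22 = 2 · 11.
8 is a primitive root mod 23 iff 8^(φ(23)/q) ≢ 1 for every prime q | φ(23), i.e. q ∈ {2, 11}.
8^11 ≡ 1 (mod 23)  [q = 2: ≡ 1 ✗]
8^2 ≡ 18 (mod 23)  [q = 11: ≢ 1 ✓]
The check at q = 2 fails, so 8 generates a proper subgroup.

No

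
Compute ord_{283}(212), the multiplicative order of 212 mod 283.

94

By Lagrange's theorem, ord_283(212) divides φ(283) = 283 − 1 = 282 = 2 · 3 · 47.
Divisors of 282: 1, 2, 3, 6, 47, 94, 141, 282.
Test each divisor d:
212^1 ≡ 212
212^2 ≡ 230
212^3 ≡ 84
212^6 ≡ 264
212^47 ≡ 282
212^94 ≡ 1
Therefore the multiplicative order of 212 modulo 283 is 94.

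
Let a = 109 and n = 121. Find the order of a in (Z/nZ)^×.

Since 109 ∈ (Z/121Z)^×, its order divides φ(121) = φ(11^2) = 11·(11−1) = 110 = 2 · 5 · 11.
Divisors of 110: 1, 2, 5, 10, 11, 22, 55, 110.
Evaluate successive powers at the divisors of 110:
109^1 ≡ 109
109^2 ≡ 23
109^5 ≡ 65
109^10 ≡ 111
109^11 ≡ 120
109^22 ≡ 1
Hence ord(109) = 22.

22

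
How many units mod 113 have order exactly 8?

4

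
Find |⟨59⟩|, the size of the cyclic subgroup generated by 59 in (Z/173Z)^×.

172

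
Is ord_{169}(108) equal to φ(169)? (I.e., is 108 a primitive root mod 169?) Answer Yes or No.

No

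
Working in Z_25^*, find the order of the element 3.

20

Since 3 ∈ (Z/25Z)^×, its order divides φ(25) = φ(5^2) = 5·(5−1) = 20 = 2^2 · 5.
Divisors of 20: 1, 2, 4, 5, 10, 20.
Test each divisor d:
3^1 ≡ 3 (mod 25)
3^2 ≡ 9 (mod 25)
3^4 ≡ 6 (mod 25)
3^5 ≡ 18 (mod 25)
3^10 ≡ 24 (mod 25)
3^20 ≡ 1 (mod 25) ✓
Therefore the multiplicative order of 3 modulo 25 is 20.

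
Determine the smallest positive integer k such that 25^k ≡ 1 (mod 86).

By Lagrange's theorem, ord_86(25) divides φ(86) = φ(2)·φ(43) = 1·42 = 42 = 2 · 3 · 7.
Divisors of 42: 1, 2, 3, 6, 7, 14, 21, 42.
Check 25^d mod 86 for each divisor in increasing order:
25^1 ≡ 25 (mod 86)
25^2 ≡ 23 (mod 86)
25^3 ≡ 59 (mod 86)
25^6 ≡ 41 (mod 86)
25^7 ≡ 79 (mod 86)
25^14 ≡ 49 (mod 86)
25^21 ≡ 1 (mod 86) ✓
The smallest such exponent is 21, so the order of 25 is 21.

21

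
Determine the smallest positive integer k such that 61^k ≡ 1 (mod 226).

Since 61 ∈ (Z/226Z)^×, its order divides φ(226) = φ(2)·φ(113) = 1·112 = 112 = 2^4 · 7.
Divisors of 112: 1, 2, 4, 7, 8, 14, 16, 28, 56, 112.
Compute 61^d (mod 226) for the divisors d until we hit 1:
61^1 ≡ 61
61^2 ≡ 105
61^4 ≡ 177
61^7 ≡ 69
61^8 ≡ 141
61^14 ≡ 15
61^16 ≡ 219
61^28 ≡ 225
61^56 ≡ 1
Therefore the multiplicative order of 61 modulo 226 is 56.

56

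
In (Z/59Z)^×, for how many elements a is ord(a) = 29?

φ(59) = 59 − 1 = 58 = 2 · 29.
(Z/59Z)^× is cyclic (|G| = 58); a cyclic group of order m has exactly φ(d) elements of each order d | m, and none otherwise.
29 | 58, and φ(29) = 29 − 1 = 28.

28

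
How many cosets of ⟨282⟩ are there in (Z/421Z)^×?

6

The order of 282 must divide φ(421) = 421 − 1 = 420 = 2^2 · 3 · 5 · 7.
Divisors of 420: 1, 2, 3, 4, 5, 6, 7, 10, 12, 14, 15, 20, 21, 28, 30, 35, 42, 60, 70, 84, 105, 140, 210, 420.
Check 282^d mod 421 for each divisor in increasing order:
282^1 ≡ 282 (mod 421)
282^2 ≡ 376 (mod 421)
282^3 ≡ 361 (mod 421)
282^4 ≡ 341 (mod 421)
282^5 ≡ 174 (mod 421)
282^6 ≡ 232 (mod 421)
282^7 ≡ 169 (mod 421)
282^10 ≡ 385 (mod 421)
282^12 ≡ 357 (mod 421)
282^14 ≡ 354 (mod 421)
282^15 ≡ 51 (mod 421)
282^20 ≡ 33 (mod 421)
282^21 ≡ 44 (mod 421)
282^28 ≡ 279 (mod 421)
282^30 ≡ 75 (mod 421)
282^35 ≡ 420 (mod 421)
282^42 ≡ 252 (mod 421)
282^60 ≡ 152 (mod 421)
282^70 ≡ 1 (mod 421) ✓
Thus |⟨282⟩| = ord(282) = 70.
Index = |(Z/421Z)^×| / |⟨282⟩| = 420 / 70 = 6.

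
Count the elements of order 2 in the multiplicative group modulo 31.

φ(31) = 31 − 1 = 30 = 2 · 3 · 5.
In a cyclic group of order 30, there are φ(d) elements of order d for each divisor d of 30, and zero for non-divisors.
2 | 30, and φ(2) = 2 − 1 = 1.

1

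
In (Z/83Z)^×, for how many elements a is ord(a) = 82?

40

φ(83) = 83 − 1 = 82 = 2 · 41.
In a cyclic group of order 82, there are φ(d) elements of order d for each divisor d of 82, and zero for non-divisors.
82 = 2 · 41 divides 82, and φ(82) = 40.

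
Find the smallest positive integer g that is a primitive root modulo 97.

5

φ(97) = 97 − 1 = 96 = 2^5 · 3.
Test candidates g = 2, 3, … against the prime factors q ∈ {2, 3} of φ(97): g is a generator iff g^(96/q) ≢ 1 for every such q.
g = 2: 2^48 ≡ 1 — hits 1, so not a primitive root.
g = 3: 3^48 ≡ 1 — hits 1, so not a primitive root.
g = 4: 4^48 ≡ 1 — hits 1, so not a primitive root.
g = 5: 5^48 ≡ 96; 5^32 ≡ 35 — none is 1, so 5 is a primitive root.
Hence the least primitive root of 97 is 5.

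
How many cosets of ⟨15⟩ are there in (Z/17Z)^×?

2

Since 15 ∈ (Z/17Z)^×, its order divides φ(17) = 17 − 1 = 16 = 2^4.
Divisors of 16: 1, 2, 4, 8, 16.
Evaluate successive powers at the divisors of 16:
15^1 ≡ 15 (mod 17)
15^2 ≡ 4 (mod 17)
15^4 ≡ 16 (mod 17)
15^8 ≡ 1 (mod 17) ✓
So ord_17(15) = 8, hence |⟨15⟩| = 8.
[(Z/17Z)^× : ⟨15⟩] = 16/8 = 2.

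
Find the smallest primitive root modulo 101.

φ(101) = 101 − 1 = 100 = 2^2 · 5^2.
g is a primitive root iff g^(100/q) ≢ 1 (mod 101) for each prime q ∈ {2, 5}.
g = 2: 2^50 ≡ 100; 2^20 ≡ 95 — none is 1, so 2 is a primitive root.
So 2 is the smallest generator of (Z/101Z)^×.

2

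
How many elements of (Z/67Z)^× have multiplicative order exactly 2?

1

φ(67) = 67 − 1 = 66 = 2 · 3 · 11.
Since (Z/67Z)^× is cyclic of order 66, the number of elements of order d is φ(d) when d | 66 and 0 otherwise.
2 | 66, and φ(2) = 2 − 1 = 1.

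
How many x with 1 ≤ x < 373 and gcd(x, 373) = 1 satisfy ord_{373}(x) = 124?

60

φ(373) = 373 − 1 = 372 = 2^2 · 3 · 31.
In a cyclic group of order 372, there are φ(d) elements of order d for each divisor d of 372, and zero for non-divisors.
124 = 2^2 · 31 divides 372, and φ(124) = 60.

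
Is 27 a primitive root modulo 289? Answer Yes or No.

Yes

φ(289) = φ(17^2) = 17·(17−1) = 272 = 2^4 · 17.
Test 27^(272/q) mod 289 for each prime factor q of 272:
27^136 ≡ 288 (mod 289)  [q = 2: ≢ 1 ✓]
27^16 ≡ 222 (mod 289)  [q = 17: ≢ 1 ✓]
All checks pass, so 27 has order 272 and is a primitive root modulo 289.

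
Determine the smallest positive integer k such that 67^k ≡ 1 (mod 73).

36

ord(67) | φ(73) = 73 − 1 = 72 = 2^3 · 3^2.
Divisors of 72: 1, 2, 3, 4, 6, 8, 9, 12, 18, 24, 36, 72.
Compute 67^d (mod 73) for the divisors d until we hit 1:
67^1 ≡ 67
67^2 ≡ 36
67^3 ≡ 3
67^4 ≡ 55
67^6 ≡ 9
67^8 ≡ 32
67^9 ≡ 27
67^12 ≡ 8
67^18 ≡ 72
67^24 ≡ 64
67^36 ≡ 1
The smallest such exponent is 36, so the order of 67 is 36.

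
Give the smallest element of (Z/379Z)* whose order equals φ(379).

φ(379) = 379 − 1 = 378 = 2 · 3^3 · 7.
g is a primitive root iff g^(378/q) ≢ 1 (mod 379) for each prime q ∈ {2, 3, 7}.
g = 2: 2^189 ≡ 378; 2^126 ≡ 327; 2^54 ≡ 125 — none is 1, so 2 is a primitive root.
Hence the least primitive root of 379 is 2.

2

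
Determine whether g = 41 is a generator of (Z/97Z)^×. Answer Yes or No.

Yes

φ(97) = 97 − 1 = 96 = 2^5 · 3.
41 is a primitive root mod 97 iff 41^(φ(97)/q) ≢ 1 for every prime q | φ(97), i.e. q ∈ {2, 3}.
41^48 ≡ 96 (mod 97)  [q = 2: ≢ 1 ✓]
41^32 ≡ 35 (mod 97)  [q = 3: ≢ 1 ✓]
None equal 1, so ord_97(41) = 96: 41 is a primitive root.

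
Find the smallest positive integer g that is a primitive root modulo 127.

3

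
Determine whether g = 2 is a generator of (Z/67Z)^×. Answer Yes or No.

Yes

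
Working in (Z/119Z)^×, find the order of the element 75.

48

Since 75 ∈ (Z/119Z)^×, its order divides φ(119) = φ(7·17) = (7−1)·(17−1) = 6·16 = 96 = 2^5 · 3.
Divisors of 96: 1, 2, 3, 4, 6, 8, 12, 16, 24, 32, 48, 96.
Test each divisor d:
75^1 ≡ 75 (mod 119)
75^2 ≡ 32 (mod 119)
75^3 ≡ 20 (mod 119)
75^4 ≡ 72 (mod 119)
75^6 ≡ 43 (mod 119)
75^8 ≡ 67 (mod 119)
75^12 ≡ 64 (mod 119)
75^16 ≡ 86 (mod 119)
75^24 ≡ 50 (mod 119)
75^32 ≡ 18 (mod 119)
75^48 ≡ 1 (mod 119) ✓
The smallest such exponent is 48, so the order of 75 is 48.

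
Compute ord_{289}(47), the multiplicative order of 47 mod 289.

68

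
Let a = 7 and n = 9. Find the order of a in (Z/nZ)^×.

3

Since 7 ∈ (Z/9Z)^×, its order divides φ(9) = φ(3^2) = 3·(3−1) = 6 = 2 · 3.
Divisors of 6: 1, 2, 3, 6.
Evaluate successive powers at the divisors of 6:
7^1 ≡ 7 (mod 9)
7^2 ≡ 4 (mod 9)
7^3 ≡ 1 (mod 9) ✓
Hence ord(7) = 3.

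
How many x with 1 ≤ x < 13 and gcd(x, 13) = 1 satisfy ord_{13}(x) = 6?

φ(13) = 13 − 1 = 12 = 2^2 · 3.
In a cyclic group of order 12, there are φ(d) elements of order d for each divisor d of 12, and zero for non-divisors.
6 = 2 · 3 divides 12, and φ(6) = 2.

2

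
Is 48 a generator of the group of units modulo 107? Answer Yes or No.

No

φ(107) = 107 − 1 = 106 = 2 · 53.
It suffices to check that the order of 48 is not a proper divisor of 106: compute 48^(106/q) for q ∈ {2, 53}.
48^53 ≡ 1 (mod 107)  [q = 2: ≡ 1 ✗]
48^2 ≡ 57 (mod 107)  [q = 53: ≢ 1 ✓]
48^53 ≡ 1 shows ord(48) | 53, strictly less than φ(107); not a primitive root.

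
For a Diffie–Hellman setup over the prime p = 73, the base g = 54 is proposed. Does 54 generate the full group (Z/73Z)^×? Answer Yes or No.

φ(73) = 73 − 1 = 72 = 2^3 · 3^2.
Test 54^(72/q) mod 73 for each prime factor q of 72:
54^36 ≡ 1 (mod 73)  [q = 2: ≡ 1 ✗]
54^24 ≡ 64 (mod 73)  [q = 3: ≢ 1 ✓]
Since 54^36 ≡ 1, the order of 54 divides 36 < 72, so 54 is not a primitive root.

No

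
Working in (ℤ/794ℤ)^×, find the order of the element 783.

198

ord(783) | φ(794) = φ(2)·φ(397) = 1·396 = 396 = 2^2 · 3^2 · 11.
Divisors of 396: 1, 2, 3, 4, 6, 9, 11, 12, 18, 22, 33, 36, 44, 66, 99, 132, 198, 396.
Check 783^d mod 794 for each divisor in increasing order:
783^1 ≡ 783 (mod 794)
783^2 ≡ 121 (mod 794)
783^3 ≡ 257 (mod 794)
783^4 ≡ 349 (mod 794)
783^6 ≡ 147 (mod 794)
783^9 ≡ 461 (mod 794)
783^11 ≡ 201 (mod 794)
783^12 ≡ 171 (mod 794)
783^18 ≡ 523 (mod 794)
783^22 ≡ 701 (mod 794)
783^33 ≡ 363 (mod 794)
783^36 ≡ 393 (mod 794)
783^44 ≡ 709 (mod 794)
783^66 ≡ 759 (mod 794)
783^99 ≡ 793 (mod 794)
783^132 ≡ 431 (mod 794)
783^198 ≡ 1 (mod 794) ✓
The smallest such exponent is 198, so the order of 783 is 198.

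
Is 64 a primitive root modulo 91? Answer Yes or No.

91 = 7 · 13 is a product of two distinct odd primes, so (Z/91Z)^× ≅ (Z/7Z)^× × (Z/13Z)^× is not cyclic.
No primitive root modulo 91 exists; in particular 64 is not one.

No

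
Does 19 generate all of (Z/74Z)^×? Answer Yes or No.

Yes

φ(74) = φ(2)·φ(37) = 1·36 = 36 = 2^2 · 3^2.
Test 19^(36/q) mod 74 for each prime factor q of 36:
19^18 ≡ 73 (mod 74)  [q = 2: ≢ 1 ✓]
19^12 ≡ 47 (mod 74)  [q = 3: ≢ 1 ✓]
None equal 1, so ord_74(19) = 36: 19 is a primitive root.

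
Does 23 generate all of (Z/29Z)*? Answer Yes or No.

φ(29) = 29 − 1 = 28 = 2^2 · 7.
Test 23^(28/q) mod 29 for each prime factor q of 28:
23^14 ≡ 1 (mod 29)  [q = 2: ≡ 1 ✗]
23^4 ≡ 20 (mod 29)  [q = 7: ≢ 1 ✓]
Since 23^14 ≡ 1, the order of 23 divides 14 < 28, so 23 is not a primitive root.

No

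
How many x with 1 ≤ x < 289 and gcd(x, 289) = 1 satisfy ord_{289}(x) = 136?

φ(289) = φ(17^2) = 17·(17−1) = 272 = 2^4 · 17.
In a cyclic group of order 272, there are φ(d) elements of order d for each divisor d of 272, and zero for non-divisors.
136 = 2^3 · 17 divides 272, and φ(136) = 64.

64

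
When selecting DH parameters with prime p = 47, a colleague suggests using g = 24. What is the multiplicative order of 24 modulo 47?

ord(24) | φ(47) = 47 − 1 = 46 = 2 · 23.
Divisors of 46: 1, 2, 23, 46.
Test each divisor d:
24^1 ≡ 24
24^2 ≡ 12
24^23 ≡ 1
Therefore the multiplicative order of 24 modulo 47 is 23.

23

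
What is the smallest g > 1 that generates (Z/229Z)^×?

6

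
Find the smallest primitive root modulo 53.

2

φ(53) = 53 − 1 = 52 = 2^2 · 13.
g is a primitive root iff g^(52/q) ≢ 1 (mod 53) for each prime q ∈ {2, 13}.
g = 2: 2^26 ≡ 52; 2^4 ≡ 16 — none is 1, so 2 is a primitive root.
The smallest primitive root modulo 53 is 2.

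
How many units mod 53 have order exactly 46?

0

φ(53) = 53 − 1 = 52 = 2^2 · 13.
(Z/53Z)^× is cyclic (|G| = 52); a cyclic group of order m has exactly φ(d) elements of each order d | m, and none otherwise.
46 does not divide 52, so no element of (Z/53Z)^× has order 46.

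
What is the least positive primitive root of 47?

φ(47) = 47 − 1 = 46 = 2 · 23.
Test candidates g = 2, 3, … against the prime factors q ∈ {2, 23} of φ(47): g is a generator iff g^(46/q) ≢ 1 for every such q.
g = 2: 2^23 ≡ 1 — hits 1, so not a primitive root.
g = 3: 3^23 ≡ 1 — hits 1, so not a primitive root.
g = 4: 4^23 ≡ 1 — hits 1, so not a primitive root.
g = 5: 5^23 ≡ 46; 5^2 ≡ 25 — none is 1, so 5 is a primitive root.
Hence the least primitive root of 47 is 5.

5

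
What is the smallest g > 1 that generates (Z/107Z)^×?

φ(107) = 107 − 1 = 106 = 2 · 53.
g is a primitive root iff g^(106/q) ≢ 1 (mod 107) for each prime q ∈ {2, 53}.
g = 2: 2^53 ≡ 106; 2^2 ≡ 4 — none is 1, so 2 is a primitive root.
So 2 is the smallest generator of (Z/107Z)^×.

2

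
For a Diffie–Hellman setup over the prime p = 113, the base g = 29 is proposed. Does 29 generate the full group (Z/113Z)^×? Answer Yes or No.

Yes

φ(113) = 113 − 1 = 112 = 2^4 · 7.
An element g generates (Z/113Z)^× iff g^(112/q) ≢ 1 (mod 113) for each prime q ∈ {2, 7}.
29^56 ≡ 112 (mod 113)  [q = 2: ≢ 1 ✓]
29^16 ≡ 109 (mod 113)  [q = 7: ≢ 1 ✓]
None equal 1, so ord_113(29) = 112: 29 is a primitive root.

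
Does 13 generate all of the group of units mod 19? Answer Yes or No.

Yes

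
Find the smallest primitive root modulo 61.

2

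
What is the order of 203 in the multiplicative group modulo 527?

30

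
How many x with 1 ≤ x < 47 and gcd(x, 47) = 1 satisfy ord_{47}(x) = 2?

1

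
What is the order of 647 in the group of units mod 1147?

180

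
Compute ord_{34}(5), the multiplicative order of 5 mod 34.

16

ord(5) | φ(34) = φ(2)·φ(17) = 1·16 = 16 = 2^4.
Divisors of 16: 1, 2, 4, 8, 16.
Compute 5^d (mod 34) for the divisors d until we hit 1:
5^1 ≡ 5 (mod 34)
5^2 ≡ 25 (mod 34)
5^4 ≡ 13 (mod 34)
5^8 ≡ 33 (mod 34)
5^16 ≡ 1 (mod 34) ✓
The smallest such exponent is 16, so the order of 5 is 16.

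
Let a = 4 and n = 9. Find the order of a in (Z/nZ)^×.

3

Since 4 ∈ (Z/9Z)^×, its order divides φ(9) = φ(3^2) = 3·(3−1) = 6 = 2 · 3.
Divisors of 6: 1, 2, 3, 6.
Evaluate successive powers at the divisors of 6:
4^1 ≡ 4 (mod 9)
4^2 ≡ 7 (mod 9)
4^3 ≡ 1 (mod 9) ✓
Therefore the multiplicative order of 4 modulo 9 is 3.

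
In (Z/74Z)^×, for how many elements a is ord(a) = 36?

12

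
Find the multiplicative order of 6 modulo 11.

10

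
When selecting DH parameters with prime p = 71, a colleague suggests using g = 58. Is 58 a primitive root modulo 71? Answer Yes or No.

No

φ(71) = 71 − 1 = 70 = 2 · 5 · 7.
It suffices to check that the order of 58 is not a proper divisor of 70: compute 58^(70/q) for q ∈ {2, 5, 7}.
58^35 ≡ 1 (mod 71)  [q = 2: ≡ 1 ✗]
58^14 ≡ 25 (mod 71)  [q = 5: ≢ 1 ✓]
58^10 ≡ 20 (mod 71)  [q = 7: ≢ 1 ✓]
Since 58^35 ≡ 1, the order of 58 divides 35 < 70, so 58 is not a primitive root.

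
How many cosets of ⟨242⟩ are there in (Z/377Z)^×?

12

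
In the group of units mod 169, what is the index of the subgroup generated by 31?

ord(31) | φ(169) = φ(13^2) = 13·(13−1) = 156 = 2^2 · 3 · 13.
Divisors of 156: 1, 2, 3, 4, 6, 12, 13, 26, 39, 52, 78, 156.
Check 31^d mod 169 for each divisor in increasing order:
31^1 ≡ 31
31^2 ≡ 116
31^3 ≡ 47
31^4 ≡ 105
31^6 ≡ 12
31^12 ≡ 144
31^13 ≡ 70
31^26 ≡ 168
31^39 ≡ 99
31^52 ≡ 1
So ord_169(31) = 52, hence |⟨31⟩| = 52.
Index = |(Z/169Z)^×| / |⟨31⟩| = 156 / 52 = 3.

3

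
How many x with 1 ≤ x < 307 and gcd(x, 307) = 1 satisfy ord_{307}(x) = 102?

φ(307) = 307 − 1 = 306 = 2 · 3^2 · 17.
(Z/307Z)^× is cyclic (|G| = 306); a cyclic group of order m has exactly φ(d) elements of each order d | m, and none otherwise.
102 = 2 · 3 · 17 divides 306, and φ(102) = 32.

32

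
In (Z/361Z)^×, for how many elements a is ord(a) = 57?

φ(361) = φ(19^2) = 19·(19−1) = 342 = 2 · 3^2 · 19.
(Z/361Z)^× is cyclic (|G| = 342); a cyclic group of order m has exactly φ(d) elements of each order d | m, and none otherwise.
57 = 3 · 19 divides 342, and φ(57) = 36.

36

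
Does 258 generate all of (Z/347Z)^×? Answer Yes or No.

φ(347) = 347 − 1 = 346 = 2 · 173.
It suffices to check that the order of 258 is not a proper divisor of 346: compute 258^(346/q) for q ∈ {2, 173}.
258^173 ≡ 346 (mod 347)  [q = 2: ≢ 1 ✓]
258^2 ≡ 287 (mod 347)  [q = 173: ≢ 1 ✓]
Every test exponent gives a nontrivial residue, hence 258 generates the full group.

Yes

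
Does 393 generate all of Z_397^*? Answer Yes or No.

φ(397) = 397 − 1 = 396 = 2^2 · 3^2 · 11.
Test 393^(396/q) mod 397 for each prime factor q of 396:
393^198 ≡ 1 (mod 397)  [q = 2: ≡ 1 ✗]
393^132 ≡ 1 (mod 397)  [q = 3: ≡ 1 ✗]
393^36 ≡ 333 (mod 397)  [q = 11: ≢ 1 ✓]
The check at q = 2 fails, so 393 generates a proper subgroup.

No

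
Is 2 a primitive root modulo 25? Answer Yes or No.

φ(25) = φ(5^2) = 5·(5−1) = 20 = 2^2 · 5.
It suffices to check that the order of 2 is not a proper divisor of 20: compute 2^(20/q) for q ∈ {2, 5}.
2^10 ≡ 24 (mod 25)  [q = 2: ≢ 1 ✓]
2^4 ≡ 16 (mod 25)  [q = 5: ≢ 1 ✓]
Every test exponent gives a nontrivial residue, hence 2 generates the full group.

Yes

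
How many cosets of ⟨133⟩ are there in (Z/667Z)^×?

ord(133) | φ(667) = φ(23·29) = (23−1)·(29−1) = 22·28 = 616 = 2^3 · 7 · 11.
Divisors of 616: 1, 2, 4, 7, 8, 11, 14, 22, 28, 44, 56, 77, 88, 154, 308, 616.
Evaluate successive powers at the divisors of 616:
133^1 ≡ 133 (mod 667)
133^2 ≡ 347 (mod 667)
133^4 ≡ 349 (mod 667)
133^7 ≡ 650 (mod 667)
133^8 ≡ 407 (mod 667)
133^11 ≡ 70 (mod 667)
133^14 ≡ 289 (mod 667)
133^22 ≡ 231 (mod 667)
133^28 ≡ 146 (mod 667)
133^44 ≡ 1 (mod 667) ✓
So ord_667(133) = 44, hence |⟨133⟩| = 44.
[(Z/667Z)^× : ⟨133⟩] = 616/44 = 14.

14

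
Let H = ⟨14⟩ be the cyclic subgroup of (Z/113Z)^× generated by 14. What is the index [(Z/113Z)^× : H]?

4

The order of 14 must divide φ(113) = 113 − 1 = 112 = 2^4 · 7.
Divisors of 112: 1, 2, 4, 7, 8, 14, 16, 28, 56, 112.
Evaluate successive powers at the divisors of 112:
14^1 ≡ 14
14^2 ≡ 83
14^4 ≡ 109
14^7 ≡ 98
14^8 ≡ 16
14^14 ≡ 112
14^16 ≡ 30
14^28 ≡ 1
The order of 14 is 28, so the subgroup it generates has 28 elements.
The index is φ(113) / ord(14) = 112 / 28 = 4.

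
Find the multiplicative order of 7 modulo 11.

10

ord(7) | φ(11) = 11 − 1 = 10 = 2 · 5.
Divisors of 10: 1, 2, 5, 10.
Check 7^d mod 11 for each divisor in increasing order:
7^1 ≡ 7 (mod 11)
7^2 ≡ 5 (mod 11)
7^5 ≡ 10 (mod 11)
7^10 ≡ 1 (mod 11) ✓
Hence ord(7) = 10.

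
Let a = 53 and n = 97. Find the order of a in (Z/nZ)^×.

48

ord(53) | φ(97) = 97 − 1 = 96 = 2^5 · 3.
Divisors of 96: 1, 2, 3, 4, 6, 8, 12, 16, 24, 32, 48, 96.
Test each divisor d:
53^1 ≡ 53 (mod 97)
53^2 ≡ 93 (mod 97)
53^3 ≡ 79 (mod 97)
53^4 ≡ 16 (mod 97)
53^6 ≡ 33 (mod 97)
53^8 ≡ 62 (mod 97)
53^12 ≡ 22 (mod 97)
53^16 ≡ 61 (mod 97)
53^24 ≡ 96 (mod 97)
53^32 ≡ 35 (mod 97)
53^48 ≡ 1 (mod 97) ✓
Therefore the multiplicative order of 53 modulo 97 is 48.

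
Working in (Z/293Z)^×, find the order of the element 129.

By Lagrange's theorem, ord_293(129) divides φ(293) = 293 − 1 = 292 = 2^2 · 73.
Divisors of 292: 1, 2, 4, 73, 146, 292.
Check 129^d mod 293 for each divisor in increasing order:
129^1 ≡ 129
129^2 ≡ 233
129^4 ≡ 84
129^73 ≡ 155
129^146 ≡ 292
129^292 ≡ 1
So ord_293(129) = 292.

292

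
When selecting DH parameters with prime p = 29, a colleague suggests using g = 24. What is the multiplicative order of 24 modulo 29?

The order of 24 must divide φ(29) = 29 − 1 = 28 = 2^2 · 7.
Divisors of 28: 1, 2, 4, 7, 14, 28.
Compute 24^d (mod 29) for the divisors d until we hit 1:
24^1 ≡ 24
24^2 ≡ 25
24^4 ≡ 16
24^7 ≡ 1
Hence ord(24) = 7.

7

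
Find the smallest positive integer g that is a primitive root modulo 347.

2

φ(347) = 347 − 1 = 346 = 2 · 173.
Test candidates g = 2, 3, … against the prime factors q ∈ {2, 173} of φ(347): g is a generator iff g^(346/q) ≢ 1 for every such q.
g = 2: 2^173 ≡ 346; 2^2 ≡ 4 — none is 1, so 2 is a primitive root.
Hence the least primitive root of 347 is 2.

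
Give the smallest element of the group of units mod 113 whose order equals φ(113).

φ(113) = 113 − 1 = 112 = 2^4 · 7.
Test candidates g = 2, 3, … against the prime factors q ∈ {2, 7} of φ(113): g is a generator iff g^(112/q) ≢ 1 for every such q.
g = 2: 2^56 ≡ 1 — hits 1, so not a primitive root.
g = 3: 3^56 ≡ 112; 3^16 ≡ 49 — none is 1, so 3 is a primitive root.
Hence the least primitive root of 113 is 3.

3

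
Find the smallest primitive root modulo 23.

5

φ(23) = 23 − 1 = 22 = 2 · 11.
g is a primitive root iff g^(22/q) ≢ 1 (mod 23) for each prime q ∈ {2, 11}.
g = 2: 2^11 ≡ 1 — hits 1, so not a primitive root.
g = 3: 3^11 ≡ 1 — hits 1, so not a primitive root.
g = 4: 4^11 ≡ 1 — hits 1, so not a primitive root.
g = 5: 5^11 ≡ 22; 5^2 ≡ 2 — none is 1, so 5 is a primitive root.
The smallest primitive root modulo 23 is 5.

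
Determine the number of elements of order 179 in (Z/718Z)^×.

φ(718) = φ(2)·φ(359) = 1·358 = 358 = 2 · 179.
Since (Z/718Z)^× is cyclic of order 358, the number of elements of order d is φ(d) when d | 358 and 0 otherwise.
179 | 358, and φ(179) = 179 − 1 = 178.

178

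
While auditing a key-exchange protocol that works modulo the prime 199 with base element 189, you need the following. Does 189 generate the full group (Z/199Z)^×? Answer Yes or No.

Yes

φ(199) = 199 − 1 = 198 = 2 · 3^2 · 11.
It suffices to check that the order of 189 is not a proper divisor of 198: compute 189^(198/q) for q ∈ {2, 3, 11}.
189^99 ≡ 198 (mod 199)  [q = 2: ≢ 1 ✓]
189^66 ≡ 106 (mod 199)  [q = 3: ≢ 1 ✓]
189^18 ≡ 103 (mod 199)  [q = 11: ≢ 1 ✓]
Every test exponent gives a nontrivial residue, hence 189 generates the full group.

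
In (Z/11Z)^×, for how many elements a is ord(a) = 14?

0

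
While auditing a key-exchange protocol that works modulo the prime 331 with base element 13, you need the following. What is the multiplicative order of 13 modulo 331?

66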